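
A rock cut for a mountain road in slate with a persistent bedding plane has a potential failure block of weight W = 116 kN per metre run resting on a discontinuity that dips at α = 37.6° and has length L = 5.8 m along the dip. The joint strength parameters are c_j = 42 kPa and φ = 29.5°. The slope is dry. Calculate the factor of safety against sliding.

Resolving the block weight along and normal to the plane and applying the Mohr–Coulomb strength on the joint:
N' = W cosα = 116·cos37.6° = 91.9 kN/m
Driving force T = W sinα = 116·sin37.6° = 70.8 kN/m
Resisting force R = c_j·L + N'·tanφ = 42·5.8 + 91.9·tan29.5° = 243.6 + 52.0 = 295.6 kN/m
FS = R / T = 295.6 / 70.8 = 4.176

FS = 4.18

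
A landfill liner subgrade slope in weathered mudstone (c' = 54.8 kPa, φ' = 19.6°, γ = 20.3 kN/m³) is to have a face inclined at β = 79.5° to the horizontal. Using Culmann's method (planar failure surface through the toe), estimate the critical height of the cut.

Culmann's analysis gives the critical failure plane at α_cr = (β + φ')/2 = (79.5 + 19.6)/2 = 49.5°, and the critical height
H_c = (4c'/γ) · sinβ cosφ' / [1 − cos(β − φ')]
    = (4·54.8/20.3) · sin79.5°·cos19.6° / [1 − cos(59.9°)]
    = 10.798 · 0.9833·0.9421 / [1 − 0.5015]
    = 10.798 · 0.9263 / 0.4985
    = 20.06 m

H_c = 20.06 m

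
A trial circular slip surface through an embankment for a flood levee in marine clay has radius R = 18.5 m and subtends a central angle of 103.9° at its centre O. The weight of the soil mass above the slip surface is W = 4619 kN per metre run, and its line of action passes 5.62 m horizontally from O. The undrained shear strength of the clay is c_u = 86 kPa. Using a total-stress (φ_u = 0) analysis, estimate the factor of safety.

FS = 2.06

Taking moments about the centre O, the resisting moment is provided by the undrained shear strength acting along the arc:
Arc length L_a = R·θ = 18.5·(103.9°·π/180) = 18.5·1.8134 = 33.55 m
M_R = c_u·L_a·R = 86·33.55·18.5 = 53374.6 kN·m/m
M_D = W·d = 4619·5.62 = 25958.8 kN·m/m
FS = M_R / M_D = 53374.6 / 25958.8 = 2.056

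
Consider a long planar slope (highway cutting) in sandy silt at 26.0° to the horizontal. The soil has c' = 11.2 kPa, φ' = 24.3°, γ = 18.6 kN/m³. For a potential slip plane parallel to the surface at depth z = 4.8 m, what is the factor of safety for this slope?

For an infinite slope with a slip plane parallel to the surface (no pore pressure): FS = [c' + γz cos²β tanφ'] / [γz sinβ cosβ].
γz = 18.6·4.8 = 89.28 kN/m²
Numerator = 11.2 + 89.28·cos²26.0°·tan24.3° = 11.2 + 89.28·0.8078·0.4515 = 43.765 kPa
Denominator = 89.28·sin26.0°·cos26.0° = 89.28·0.4384·0.8988 = 35.177 kPa
FS = 43.765 / 35.177 = 1.244

FS = 1.24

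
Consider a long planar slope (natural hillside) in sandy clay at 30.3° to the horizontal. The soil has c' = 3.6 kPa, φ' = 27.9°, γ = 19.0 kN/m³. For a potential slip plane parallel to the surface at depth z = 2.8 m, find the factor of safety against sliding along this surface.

For an infinite slope with a slip plane parallel to the surface (no pore pressure): FS = [c' + γz cos²β tanφ'] / [γz sinβ cosβ].
γz = 19.0·2.8 = 53.20 kN/m²
Numerator = 3.6 + 53.20·cos²30.3°·tan27.9° = 3.6 + 53.20·0.7455·0.5295 = 24.598 kPa
Denominator = 53.20·sin30.3°·cos30.3° = 53.20·0.5045·0.8634 = 23.174 kPa
FS = 24.598 / 23.174 = 1.061

FS = 1.06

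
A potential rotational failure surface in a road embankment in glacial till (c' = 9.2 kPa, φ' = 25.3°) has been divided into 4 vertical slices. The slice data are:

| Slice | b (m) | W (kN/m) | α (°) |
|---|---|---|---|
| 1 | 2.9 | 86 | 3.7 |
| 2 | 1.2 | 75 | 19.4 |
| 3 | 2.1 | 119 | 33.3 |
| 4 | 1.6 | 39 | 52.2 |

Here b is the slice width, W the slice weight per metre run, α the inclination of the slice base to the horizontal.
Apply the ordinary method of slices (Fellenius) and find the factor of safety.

Ordinary method of slices: FS = Σ[c'·Δl_i + (W_i cosα_i)·tanφ'] / Σ W_i sinα_i, with Δl_i = b_i / cosα_i.
Slice 1: Δl = 2.9/cos3.7° = 2.906 m; N'_1 = 86·cos3.7° = 85.8; c'Δl = 26.74; W sinα = 5.5
Slice 2: Δl = 1.2/cos19.4° = 1.272 m; N'_2 = 75·cos19.4° = 70.7; c'Δl = 11.70; W sinα = 24.9
Slice 3: Δl = 2.1/cos33.3° = 2.513 m; N'_3 = 119·cos33.3° = 99.5; c'Δl = 23.12; W sinα = 65.3
Slice 4: Δl = 1.6/cos52.2° = 2.611 m; N'_4 = 39·cos52.2° = 23.9; c'Δl = 24.02; W sinα = 30.8
Σc'Δl = 85.6 kN/m; ΣN' = 279.9 kN/m; ΣW sinα = 126.6 kN/m
Resisting = 85.6 + 279.9·tan25.3° = 85.6 + 132.3 = 217.9 kN/m
FS = 217.9 / 126.6 = 1.721

FS = 1.72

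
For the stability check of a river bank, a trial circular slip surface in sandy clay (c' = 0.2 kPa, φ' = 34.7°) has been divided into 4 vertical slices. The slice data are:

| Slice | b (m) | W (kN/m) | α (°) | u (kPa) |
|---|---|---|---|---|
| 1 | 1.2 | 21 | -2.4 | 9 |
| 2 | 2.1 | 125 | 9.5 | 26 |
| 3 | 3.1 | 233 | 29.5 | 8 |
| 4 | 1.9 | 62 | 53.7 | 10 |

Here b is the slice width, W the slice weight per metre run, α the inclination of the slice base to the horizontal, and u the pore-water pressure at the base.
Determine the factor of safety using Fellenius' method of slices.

FS = 0.98

Ordinary method of slices: FS = Σ[c'·Δl_i + (W_i cosα_i − u_i·Δl_i)·tanφ'] / Σ W_i sinα_i, with Δl_i = b_i / cosα_i.
Slice 1: Δl = 1.2/cos(-2.4°) = 1.201 m; N'_1 = 21·cos(-2.4°) − 9·1.201 = 10.2; c'Δl = 0.24; W sinα = -0.9
Slice 2: Δl = 2.1/cos9.5° = 2.129 m; N'_2 = 125·cos9.5° − 26·2.129 = 67.9; c'Δl = 0.43; W sinα = 20.6
Slice 3: Δl = 3.1/cos29.5° = 3.562 m; N'_3 = 233·cos29.5° − 8·3.562 = 174.3; c'Δl = 0.71; W sinα = 114.7
Slice 4: Δl = 1.9/cos53.7° = 3.209 m; N'_4 = 62·cos53.7° − 10·3.209 = 4.6; c'Δl = 0.64; W sinα = 50.0
Σc'Δl = 2.0 kN/m; ΣN' = 257.0 kN/m; ΣW sinα = 184.5 kN/m
Resisting = 2.0 + 257.0·tan34.7° = 2.0 + 178.0 = 180.0 kN/m
FS = 180.0 / 184.5 = 0.976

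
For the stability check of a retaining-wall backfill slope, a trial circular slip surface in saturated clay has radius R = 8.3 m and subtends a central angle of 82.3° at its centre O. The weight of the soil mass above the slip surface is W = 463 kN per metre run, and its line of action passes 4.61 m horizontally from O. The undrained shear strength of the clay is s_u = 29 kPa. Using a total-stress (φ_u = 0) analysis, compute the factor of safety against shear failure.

Taking moments about the centre O, the resisting moment is provided by the undrained shear strength acting along the arc:
Arc length L_a = R·θ = 8.3·(82.3°·π/180) = 8.3·1.4364 = 11.92 m
M_R = s_u·L_a·R = 29·11.92·8.3 = 2869.7 kN·m/m
M_D = W·d = 463·4.61 = 2134.4 kN·m/m
FS = M_R / M_D = 2869.7 / 2134.4 = 1.344

FS = 1.34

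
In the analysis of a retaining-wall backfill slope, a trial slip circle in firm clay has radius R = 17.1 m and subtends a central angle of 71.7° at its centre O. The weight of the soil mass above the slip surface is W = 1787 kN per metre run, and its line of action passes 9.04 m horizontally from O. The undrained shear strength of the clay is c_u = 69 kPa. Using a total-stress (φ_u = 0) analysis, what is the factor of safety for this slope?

Taking moments about the centre O, the resisting moment is provided by the undrained shear strength acting along the arc:
Arc length L_a = R·θ = 17.1·(71.7°·π/180) = 17.1·1.2514 = 21.40 m
M_R = c_u·L_a·R = 69·21.40·17.1 = 25248.6 kN·m/m
M_D = W·d = 1787·9.04 = 16154.5 kN·m/m
FS = M_R / M_D = 25248.6 / 16154.5 = 1.563

FS = 1.56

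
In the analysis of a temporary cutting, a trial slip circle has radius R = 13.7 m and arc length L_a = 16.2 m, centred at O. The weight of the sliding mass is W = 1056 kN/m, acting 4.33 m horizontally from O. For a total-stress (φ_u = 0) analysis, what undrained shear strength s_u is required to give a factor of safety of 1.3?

s_u = 26.8 kPa

FS = s_u·L_a·R / (W·d), so s_u = FS·W·d / (L_a·R).
s_u = 1.3·1056·4.33 / (16.20·13.7) = 5944.2 / 221.94 = 26.78 kPa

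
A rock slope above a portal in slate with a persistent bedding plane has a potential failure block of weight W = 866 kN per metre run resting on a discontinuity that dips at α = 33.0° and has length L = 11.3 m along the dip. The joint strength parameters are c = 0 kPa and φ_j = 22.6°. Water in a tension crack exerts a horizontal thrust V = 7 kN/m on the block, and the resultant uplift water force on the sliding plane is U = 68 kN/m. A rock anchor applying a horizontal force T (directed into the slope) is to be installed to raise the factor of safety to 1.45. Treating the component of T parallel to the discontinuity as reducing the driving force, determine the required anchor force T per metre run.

Resolving forces along and normal to the sliding plane, with the horizontal anchor force T adding T·sinα to the effective normal force and T·cosα acting up the plane against the driving force:
FS = [cL + (W cosα − U − V sinα + T sinα) tanφ_j] / [W sinα + V cosα − T cosα]
Without the anchor: N' = 654.5 kN/m, driving T_d = 477.5 kN/m, resisting R = 0·11.3 + 654.5·tan22.6° = 272.4 kN/m, FS = 0.57.
Setting FS = 1.45 and solving for T:
1.45·(477.5 − T cos33.0°) = 272.4 + T sin33.0°·tan22.6°
T·(sin33.0°·tan22.6° + 1.45·cos33.0°) = 1.45·477.5 − 272.4
T·(0.5446·0.4163 + 1.45·0.8387) = 692.4 − 272.4 = 420.0
T·1.4428 = 420.0
T = 291.1 kN/m

T = 291 kN/m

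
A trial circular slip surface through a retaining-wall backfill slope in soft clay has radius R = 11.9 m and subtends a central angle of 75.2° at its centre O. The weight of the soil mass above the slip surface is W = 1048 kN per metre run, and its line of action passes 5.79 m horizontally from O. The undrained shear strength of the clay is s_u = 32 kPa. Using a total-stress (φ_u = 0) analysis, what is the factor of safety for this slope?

Taking moments about the centre O, the resisting moment is provided by the undrained shear strength acting along the arc:
Arc length L_a = R·θ = 11.9·(75.2°·π/180) = 11.9·1.3125 = 15.62 m
M_R = s_u·L_a·R = 32·15.62·11.9 = 5947.6 kN·m/m
M_D = W·d = 1048·5.79 = 6067.9 kN·m/m
FS = M_R / M_D = 5947.6 / 6067.9 = 0.980

FS = 0.98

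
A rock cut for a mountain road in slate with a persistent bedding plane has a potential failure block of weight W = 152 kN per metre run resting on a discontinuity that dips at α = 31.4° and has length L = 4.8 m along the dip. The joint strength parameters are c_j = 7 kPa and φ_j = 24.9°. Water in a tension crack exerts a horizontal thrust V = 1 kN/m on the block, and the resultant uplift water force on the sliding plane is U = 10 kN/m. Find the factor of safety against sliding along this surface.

Resolving the block weight along and normal to the plane and applying the Mohr–Coulomb strength on the joint:
N' = W cosα − U − V sinα = 152·cos31.4° − 10 − 1·sin31.4° = 119.2 kN/m
Driving force T = W sinα + V cosα = 152·sin31.4° + 1·cos31.4° = 80.0 kN/m
Resisting force R = c_j·L + N'·tanφ_j = 7·4.8 + 119.2·tan24.9° = 33.6 + 55.3 = 88.9 kN/m
FS = R / T = 88.9 / 80.0 = 1.111

FS = 1.11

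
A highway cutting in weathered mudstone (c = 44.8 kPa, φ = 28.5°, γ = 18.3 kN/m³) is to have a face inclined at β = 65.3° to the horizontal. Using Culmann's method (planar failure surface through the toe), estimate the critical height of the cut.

Culmann's analysis gives the critical failure plane at α_cr = (β + φ)/2 = (65.3 + 28.5)/2 = 46.9°, and the critical height
H_c = (4c/γ) · sinβ cosφ / [1 − cos(β − φ)]
    = (4·44.8/18.3) · sin65.3°·cos28.5° / [1 − cos(36.8°)]
    = 9.792 · 0.9085·0.8788 / [1 − 0.8007]
    = 9.792 · 0.7984 / 0.1993
    = 39.24 m

H_c = 39.24 m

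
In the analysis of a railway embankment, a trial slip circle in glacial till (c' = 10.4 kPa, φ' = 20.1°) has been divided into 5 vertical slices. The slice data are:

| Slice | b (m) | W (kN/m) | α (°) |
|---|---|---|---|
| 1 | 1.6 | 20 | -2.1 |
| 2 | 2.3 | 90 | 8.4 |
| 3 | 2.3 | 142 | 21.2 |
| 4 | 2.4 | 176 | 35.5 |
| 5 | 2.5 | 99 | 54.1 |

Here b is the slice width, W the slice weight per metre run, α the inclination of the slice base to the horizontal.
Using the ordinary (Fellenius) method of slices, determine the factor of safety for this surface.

FS = 1.23

Ordinary method of slices: FS = Σ[c'·Δl_i + (W_i cosα_i)·tanφ'] / Σ W_i sinα_i, with Δl_i = b_i / cosα_i.
Slice 1: Δl = 1.6/cos(-2.1°) = 1.601 m; N'_1 = 20·cos(-2.1°) = 20.0; c'Δl = 16.65; W sinα = -0.7
Slice 2: Δl = 2.3/cos8.4° = 2.325 m; N'_2 = 90·cos8.4° = 89.0; c'Δl = 24.18; W sinα = 13.1
Slice 3: Δl = 2.3/cos21.2° = 2.467 m; N'_3 = 142·cos21.2° = 132.4; c'Δl = 25.66; W sinα = 51.4
Slice 4: Δl = 2.4/cos35.5° = 2.948 m; N'_4 = 176·cos35.5° = 143.3; c'Δl = 30.66; W sinα = 102.2
Slice 5: Δl = 2.5/cos54.1° = 4.264 m; N'_5 = 99·cos54.1° = 58.1; c'Δl = 44.34; W sinα = 80.2
Σc'Δl = 141.5 kN/m; ΣN' = 442.7 kN/m; ΣW sinα = 246.2 kN/m
Resisting = 141.5 + 442.7·tan20.1° = 141.5 + 162.0 = 303.5 kN/m
FS = 303.5 / 246.2 = 1.233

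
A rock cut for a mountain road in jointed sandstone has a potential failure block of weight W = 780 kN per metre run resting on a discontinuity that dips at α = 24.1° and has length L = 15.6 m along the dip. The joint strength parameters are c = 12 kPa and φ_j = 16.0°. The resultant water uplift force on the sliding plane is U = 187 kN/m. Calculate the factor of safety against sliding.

Resolving the block weight along and normal to the plane and applying the Mohr–Coulomb strength on the joint:
N' = W cosα − U = 780·cos24.1° − 187 = 525.0 kN/m
Driving force T = W sinα = 780·sin24.1° = 318.5 kN/m
Resisting force R = c·L + N'·tanφ_j = 12·15.6 + 525.0·tan16.0° = 187.2 + 150.5 = 337.7 kN/m
FS = R / T = 337.7 / 318.5 = 1.060

FS = 1.06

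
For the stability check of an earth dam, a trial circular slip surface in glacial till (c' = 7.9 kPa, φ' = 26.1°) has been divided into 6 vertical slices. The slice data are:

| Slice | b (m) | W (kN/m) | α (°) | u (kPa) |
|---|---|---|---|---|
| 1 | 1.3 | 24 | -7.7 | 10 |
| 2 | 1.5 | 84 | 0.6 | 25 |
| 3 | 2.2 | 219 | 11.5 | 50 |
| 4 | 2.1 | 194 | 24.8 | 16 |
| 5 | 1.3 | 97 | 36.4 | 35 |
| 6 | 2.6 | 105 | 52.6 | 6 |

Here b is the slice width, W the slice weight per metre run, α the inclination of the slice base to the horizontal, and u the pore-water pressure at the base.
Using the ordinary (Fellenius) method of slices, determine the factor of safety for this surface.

FS = 1.06

Ordinary method of slices: FS = Σ[c'·Δl_i + (W_i cosα_i − u_i·Δl_i)·tanφ'] / Σ W_i sinα_i, with Δl_i = b_i / cosα_i.
Slice 1: Δl = 1.3/cos(-7.7°) = 1.312 m; N'_1 = 24·cos(-7.7°) − 10·1.312 = 10.7; c'Δl = 10.36; W sinα = -3.2
Slice 2: Δl = 1.5/cos0.6° = 1.500 m; N'_2 = 84·cos0.6° − 25·1.500 = 46.5; c'Δl = 11.85; W sinα = 0.9
Slice 3: Δl = 2.2/cos11.5° = 2.245 m; N'_3 = 219·cos11.5° − 50·2.245 = 102.3; c'Δl = 17.74; W sinα = 43.7
Slice 4: Δl = 2.1/cos24.8° = 2.313 m; N'_4 = 194·cos24.8° − 16·2.313 = 139.1; c'Δl = 18.28; W sinα = 81.4
Slice 5: Δl = 1.3/cos36.4° = 1.615 m; N'_5 = 97·cos36.4° − 35·1.615 = 21.5; c'Δl = 12.76; W sinα = 57.6
Slice 6: Δl = 2.6/cos52.6° = 4.281 m; N'_6 = 105·cos52.6° − 6·4.281 = 38.1; c'Δl = 33.82; W sinα = 83.4
Σc'Δl = 104.8 kN/m; ΣN' = 358.2 kN/m; ΣW sinα = 263.7 kN/m
Resisting = 104.8 + 358.2·tan26.1° = 104.8 + 175.5 = 280.3 kN/m
FS = 280.3 / 263.7 = 1.063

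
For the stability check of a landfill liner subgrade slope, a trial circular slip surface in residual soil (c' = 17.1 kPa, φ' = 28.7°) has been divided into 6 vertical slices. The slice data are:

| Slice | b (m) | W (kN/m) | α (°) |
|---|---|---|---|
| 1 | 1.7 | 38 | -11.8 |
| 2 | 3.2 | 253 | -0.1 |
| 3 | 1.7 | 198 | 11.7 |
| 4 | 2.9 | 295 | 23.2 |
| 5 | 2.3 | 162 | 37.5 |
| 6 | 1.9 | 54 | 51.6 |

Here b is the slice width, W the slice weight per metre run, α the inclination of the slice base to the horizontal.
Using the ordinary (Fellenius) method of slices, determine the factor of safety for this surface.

Ordinary method of slices: FS = Σ[c'·Δl_i + (W_i cosα_i)·tanφ'] / Σ W_i sinα_i, with Δl_i = b_i / cosα_i.
Slice 1: Δl = 1.7/cos(-11.8°) = 1.737 m; N'_1 = 38·cos(-11.8°) = 37.2; c'Δl = 29.70; W sinα = -7.8
Slice 2: Δl = 3.2/cos(-0.1°) = 3.200 m; N'_2 = 253·cos(-0.1°) = 253.0; c'Δl = 54.72; W sinα = -0.4
Slice 3: Δl = 1.7/cos11.7° = 1.736 m; N'_3 = 198·cos11.7° = 193.9; c'Δl = 29.69; W sinα = 40.2
Slice 4: Δl = 2.9/cos23.2° = 3.155 m; N'_4 = 295·cos23.2° = 271.1; c'Δl = 53.95; W sinα = 116.2
Slice 5: Δl = 2.3/cos37.5° = 2.899 m; N'_5 = 162·cos37.5° = 128.5; c'Δl = 49.57; W sinα = 98.6
Slice 6: Δl = 1.9/cos51.6° = 3.059 m; N'_6 = 54·cos51.6° = 33.5; c'Δl = 52.31; W sinα = 42.3
Σc'Δl = 269.9 kN/m; ΣN' = 917.3 kN/m; ΣW sinα = 289.1 kN/m
Resisting = 269.9 + 917.3·tan28.7° = 269.9 + 502.2 = 772.1 kN/m
FS = 772.1 / 289.1 = 2.671

FS = 2.67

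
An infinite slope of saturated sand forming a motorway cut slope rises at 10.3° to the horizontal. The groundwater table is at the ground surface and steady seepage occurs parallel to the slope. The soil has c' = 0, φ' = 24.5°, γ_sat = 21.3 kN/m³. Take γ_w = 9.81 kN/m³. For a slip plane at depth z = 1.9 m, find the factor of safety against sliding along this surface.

FS = 1.35

With seepage parallel to the slope and the water table at the surface, the effective normal stress on the slip plane uses the buoyant unit weight γ' = γ_sat − γ_w while the driving shear stress uses γ_sat:
FS = [c' + γ' z cos²β tanφ'] / [γ_sat z sinβ cosβ]
(For c' = 0 this reduces to FS = (γ'/γ_sat)·tanφ'/tanβ.)
γ' = 21.3 − 9.81 = 11.49 kN/m³
Numerator = 0.0 + 11.49·1.9·cos²10.3°·tan24.5° = 0.0 + 11.49·1.9·0.9680·0.4557 = 9.631 kPa
Denominator = 21.3·1.9·sin10.3°·cos10.3° = 21.3·1.9·0.1788·0.9839 = 7.120 kPa
FS = 9.631 / 7.120 = 1.353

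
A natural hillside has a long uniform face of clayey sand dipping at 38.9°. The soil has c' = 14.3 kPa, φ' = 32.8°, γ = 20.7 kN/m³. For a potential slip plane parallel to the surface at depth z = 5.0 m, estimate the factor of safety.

FS = 1.08

For an infinite slope with a slip plane parallel to the surface (no pore pressure): FS = [c' + γz cos²β tanφ'] / [γz sinβ cosβ].
γz = 20.7·5.0 = 103.50 kN/m²
Numerator = 14.3 + 103.50·cos²38.9°·tan32.8° = 14.3 + 103.50·0.6057·0.6445 = 54.698 kPa
Denominator = 103.50·sin38.9°·cos38.9° = 103.50·0.6280·0.7782 = 50.581 kPa
FS = 54.698 / 50.581 = 1.081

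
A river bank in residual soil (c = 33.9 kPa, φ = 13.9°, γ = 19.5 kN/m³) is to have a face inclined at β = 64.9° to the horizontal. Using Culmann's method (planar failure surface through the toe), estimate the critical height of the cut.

H_c = 16.49 m

Culmann's analysis gives the critical failure plane at α_cr = (β + φ)/2 = (64.9 + 13.9)/2 = 39.4°, and the critical height
H_c = (4c/γ) · sinβ cosφ / [1 − cos(β − φ)]
    = (4·33.9/19.5) · sin64.9°·cos13.9° / [1 − cos(51.0°)]
    = 6.954 · 0.9056·0.9707 / [1 − 0.6293]
    = 6.954 · 0.8791 / 0.3707
    = 16.49 m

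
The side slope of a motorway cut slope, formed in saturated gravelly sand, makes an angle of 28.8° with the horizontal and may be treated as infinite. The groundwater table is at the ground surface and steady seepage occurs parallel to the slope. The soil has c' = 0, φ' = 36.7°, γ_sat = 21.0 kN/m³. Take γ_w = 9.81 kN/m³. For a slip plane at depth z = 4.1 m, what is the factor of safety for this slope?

FS = 0.72

With seepage parallel to the slope and the water table at the surface, the effective normal stress on the slip plane uses the buoyant unit weight γ' = γ_sat − γ_w while the driving shear stress uses γ_sat:
FS = [c' + γ' z cos²β tanφ'] / [γ_sat z sinβ cosβ]
(For c' = 0 this reduces to FS = (γ'/γ_sat)·tanφ'/tanβ.)
γ' = 21.0 − 9.81 = 11.19 kN/m³
Numerator = 0.0 + 11.19·4.1·cos²28.8°·tan36.7° = 0.0 + 11.19·4.1·0.7679·0.7454 = 26.260 kPa
Denominator = 21.0·4.1·sin28.8°·cos28.8° = 21.0·4.1·0.4818·0.8763 = 36.348 kPa
FS = 26.260 / 36.348 = 0.722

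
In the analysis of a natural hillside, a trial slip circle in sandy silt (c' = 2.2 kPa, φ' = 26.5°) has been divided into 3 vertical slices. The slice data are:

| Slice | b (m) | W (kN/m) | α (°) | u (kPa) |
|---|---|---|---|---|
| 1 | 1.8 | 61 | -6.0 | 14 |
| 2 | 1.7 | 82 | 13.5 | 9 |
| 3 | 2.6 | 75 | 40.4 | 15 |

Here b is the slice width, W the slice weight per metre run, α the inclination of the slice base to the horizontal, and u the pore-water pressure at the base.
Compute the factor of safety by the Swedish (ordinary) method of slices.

Ordinary method of slices: FS = Σ[c'·Δl_i + (W_i cosα_i − u_i·Δl_i)·tanφ'] / Σ W_i sinα_i, with Δl_i = b_i / cosα_i.
Slice 1: Δl = 1.8/cos(-6.0°) = 1.810 m; N'_1 = 61·cos(-6.0°) − 14·1.810 = 35.3; c'Δl = 3.98; W sinα = -6.4
Slice 2: Δl = 1.7/cos13.5° = 1.748 m; N'_2 = 82·cos13.5° − 9·1.748 = 64.0; c'Δl = 3.85; W sinα = 19.1
Slice 3: Δl = 2.6/cos40.4° = 3.414 m; N'_3 = 75·cos40.4° − 15·3.414 = 5.9; c'Δl = 7.51; W sinα = 48.6
Σc'Δl = 15.3 kN/m; ΣN' = 105.2 kN/m; ΣW sinα = 61.4 kN/m
Resisting = 15.3 + 105.2·tan26.5° = 15.3 + 52.5 = 67.8 kN/m
FS = 67.8 / 61.4 = 1.105

FS = 1.10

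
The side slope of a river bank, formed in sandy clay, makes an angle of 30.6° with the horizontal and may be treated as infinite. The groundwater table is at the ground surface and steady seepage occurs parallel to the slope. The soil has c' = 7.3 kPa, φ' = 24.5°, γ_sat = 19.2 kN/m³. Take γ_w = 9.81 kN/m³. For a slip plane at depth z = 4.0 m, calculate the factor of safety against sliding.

FS = 0.59

With seepage parallel to the slope and the water table at the surface, the effective normal stress on the slip plane uses the buoyant unit weight γ' = γ_sat − γ_w while the driving shear stress uses γ_sat:
FS = [c' + γ' z cos²β tanφ'] / [γ_sat z sinβ cosβ]
γ' = 19.2 − 9.81 = 9.39 kN/m³
Numerator = 7.3 + 9.39·4.0·cos²30.6°·tan24.5° = 7.3 + 9.39·4.0·0.7409·0.4557 = 19.982 kPa
Denominator = 19.2·4.0·sin30.6°·cos30.6° = 19.2·4.0·0.5090·0.8607 = 33.650 kPa
FS = 19.982 / 33.650 = 0.594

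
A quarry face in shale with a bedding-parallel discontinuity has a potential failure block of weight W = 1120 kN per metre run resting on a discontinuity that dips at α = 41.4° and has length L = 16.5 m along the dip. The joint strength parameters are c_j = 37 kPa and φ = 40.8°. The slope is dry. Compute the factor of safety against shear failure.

FS = 1.80

Resolving the block weight along and normal to the plane and applying the Mohr–Coulomb strength on the joint:
N' = W cosα = 1120·cos41.4° = 840.1 kN/m
Driving force T = W sinα = 1120·sin41.4° = 740.7 kN/m
Resisting force R = c_j·L + N'·tanφ = 37·16.5 + 840.1·tan40.8° = 610.5 + 725.2 = 1335.7 kN/m
FS = R / T = 1335.7 / 740.7 = 1.803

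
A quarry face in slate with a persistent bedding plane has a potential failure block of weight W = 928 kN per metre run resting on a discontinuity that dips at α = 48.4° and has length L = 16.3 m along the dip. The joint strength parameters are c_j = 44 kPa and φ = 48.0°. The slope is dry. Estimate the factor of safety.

Resolving the block weight along and normal to the plane and applying the Mohr–Coulomb strength on the joint:
N' = W cosα = 928·cos48.4° = 616.1 kN/m
Driving force T = W sinα = 928·sin48.4° = 694.0 kN/m
Resisting force R = c_j·L + N'·tanφ = 44·16.3 + 616.1·tan48.0° = 717.2 + 684.3 = 1401.5 kN/m
FS = R / T = 1401.5 / 694.0 = 2.020

FS = 2.02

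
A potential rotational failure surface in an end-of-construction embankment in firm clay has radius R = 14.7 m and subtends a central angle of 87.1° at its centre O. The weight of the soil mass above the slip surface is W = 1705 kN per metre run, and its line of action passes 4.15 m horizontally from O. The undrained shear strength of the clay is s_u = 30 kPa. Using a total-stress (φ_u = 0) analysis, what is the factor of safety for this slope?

FS = 1.39

Taking moments about the centre O, the resisting moment is provided by the undrained shear strength acting along the arc:
Arc length L_a = R·θ = 14.7·(87.1°·π/180) = 14.7·1.5202 = 22.35 m
M_R = s_u·L_a·R = 30·22.35·14.7 = 9854.9 kN·m/m
M_D = W·d = 1705·4.15 = 7075.8 kN·m/m
FS = M_R / M_D = 9854.9 / 7075.8 = 1.393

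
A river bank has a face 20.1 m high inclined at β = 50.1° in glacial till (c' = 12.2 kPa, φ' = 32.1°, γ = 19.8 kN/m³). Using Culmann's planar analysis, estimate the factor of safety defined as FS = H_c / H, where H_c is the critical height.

FS = 1.63

H_c = (4c'/γ) · sinβ cosφ' / [1 − cos(β − φ')]
    = (4·12.2/19.8) · sin50.1°·cos32.1° / [1 − cos18.0°]
    = 2.465 · 0.6499 / 0.0489 = 32.73 m
FS = H_c / H = 32.73 / 20.1 = 1.628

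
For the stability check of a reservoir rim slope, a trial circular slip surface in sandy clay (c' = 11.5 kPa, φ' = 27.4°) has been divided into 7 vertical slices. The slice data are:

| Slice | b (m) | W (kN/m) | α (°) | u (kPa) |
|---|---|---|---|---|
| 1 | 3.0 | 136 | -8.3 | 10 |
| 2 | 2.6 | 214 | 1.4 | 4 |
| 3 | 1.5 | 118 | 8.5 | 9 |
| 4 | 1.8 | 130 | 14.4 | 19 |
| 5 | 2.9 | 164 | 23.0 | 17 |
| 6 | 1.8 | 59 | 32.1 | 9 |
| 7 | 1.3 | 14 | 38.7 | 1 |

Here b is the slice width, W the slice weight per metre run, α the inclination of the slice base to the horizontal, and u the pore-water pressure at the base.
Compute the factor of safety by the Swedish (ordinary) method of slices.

FS = 3.69

Ordinary method of slices: FS = Σ[c'·Δl_i + (W_i cosα_i − u_i·Δl_i)·tanφ'] / Σ W_i sinα_i, with Δl_i = b_i / cosα_i.
Slice 1: Δl = 3.0/cos(-8.3°) = 3.032 m; N'_1 = 136·cos(-8.3°) − 10·3.032 = 104.3; c'Δl = 34.87; W sinα = -19.6
Slice 2: Δl = 2.6/cos1.4° = 2.601 m; N'_2 = 214·cos1.4° − 4·2.601 = 203.5; c'Δl = 29.91; W sinα = 5.2
Slice 3: Δl = 1.5/cos8.5° = 1.517 m; N'_3 = 118·cos8.5° − 9·1.517 = 103.1; c'Δl = 17.44; W sinα = 17.4
Slice 4: Δl = 1.8/cos14.4° = 1.858 m; N'_4 = 130·cos14.4° − 19·1.858 = 90.6; c'Δl = 21.37; W sinα = 32.3
Slice 5: Δl = 2.9/cos23.0° = 3.150 m; N'_5 = 164·cos23.0° − 17·3.150 = 97.4; c'Δl = 36.23; W sinα = 64.1
Slice 6: Δl = 1.8/cos32.1° = 2.125 m; N'_6 = 59·cos32.1° − 9·2.125 = 30.9; c'Δl = 24.44; W sinα = 31.4
Slice 7: Δl = 1.3/cos38.7° = 1.666 m; N'_7 = 14·cos38.7° − 1·1.666 = 9.3; c'Δl = 19.16; W sinα = 8.8
Σc'Δl = 183.4 kN/m; ΣN' = 639.0 kN/m; ΣW sinα = 139.6 kN/m
Resisting = 183.4 + 639.0·tan27.4° = 183.4 + 331.2 = 514.6 kN/m
FS = 514.6 / 139.6 = 3.688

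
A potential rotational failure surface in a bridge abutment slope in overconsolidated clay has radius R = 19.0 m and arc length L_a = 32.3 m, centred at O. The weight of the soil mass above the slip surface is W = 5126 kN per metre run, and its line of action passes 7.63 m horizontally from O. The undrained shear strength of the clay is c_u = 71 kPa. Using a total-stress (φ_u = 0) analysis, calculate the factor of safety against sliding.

FS = 1.11

Taking moments about the centre O, the resisting moment is provided by the undrained shear strength acting along the arc:
M_R = c_u·L_a·R = 71·32.30·19.0 = 43572.7 kN·m/m
M_D = W·d = 5126·7.63 = 39111.4 kN·m/m
FS = M_R / M_D = 43572.7 / 39111.4 = 1.114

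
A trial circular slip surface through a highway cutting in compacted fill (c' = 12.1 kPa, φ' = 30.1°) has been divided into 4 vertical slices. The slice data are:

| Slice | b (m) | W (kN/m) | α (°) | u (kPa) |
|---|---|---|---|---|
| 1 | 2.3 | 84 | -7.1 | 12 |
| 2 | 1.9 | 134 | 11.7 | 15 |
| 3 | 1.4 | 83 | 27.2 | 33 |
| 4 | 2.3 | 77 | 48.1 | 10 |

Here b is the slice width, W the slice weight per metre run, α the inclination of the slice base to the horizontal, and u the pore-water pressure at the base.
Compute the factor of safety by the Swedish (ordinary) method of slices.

FS = 2.02

Ordinary method of slices: FS = Σ[c'·Δl_i + (W_i cosα_i − u_i·Δl_i)·tanφ'] / Σ W_i sinα_i, with Δl_i = b_i / cosα_i.
Slice 1: Δl = 2.3/cos(-7.1°) = 2.318 m; N'_1 = 84·cos(-7.1°) − 12·2.318 = 55.5; c'Δl = 28.05; W sinα = -10.4
Slice 2: Δl = 1.9/cos11.7° = 1.940 m; N'_2 = 134·cos11.7° − 15·1.940 = 102.1; c'Δl = 23.48; W sinα = 27.2
Slice 3: Δl = 1.4/cos27.2° = 1.574 m; N'_3 = 83·cos27.2° − 33·1.574 = 21.9; c'Δl = 19.05; W sinα = 37.9
Slice 4: Δl = 2.3/cos48.1° = 3.444 m; N'_4 = 77·cos48.1° − 10·3.444 = 17.0; c'Δl = 41.67; W sinα = 57.3
Σc'Δl = 112.2 kN/m; ΣN' = 196.5 kN/m; ΣW sinα = 112.0 kN/m
Resisting = 112.2 + 196.5·tan30.1° = 112.2 + 113.9 = 226.2 kN/m
FS = 226.2 / 112.0 = 2.018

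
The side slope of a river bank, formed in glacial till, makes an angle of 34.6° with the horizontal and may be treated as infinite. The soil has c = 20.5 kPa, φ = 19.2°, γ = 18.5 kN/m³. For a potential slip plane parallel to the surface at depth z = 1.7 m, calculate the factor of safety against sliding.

FS = 1.90

For an infinite slope with a slip plane parallel to the surface (no pore pressure): FS = [c + γz cos²β tanφ] / [γz sinβ cosβ].
γz = 18.5·1.7 = 31.45 kN/m²
Numerator = 20.5 + 31.45·cos²34.6°·tan19.2° = 20.5 + 31.45·0.6776·0.3482 = 27.921 kPa
Denominator = 31.45·sin34.6°·cos34.6° = 31.45·0.5678·0.8231 = 14.700 kPa
FS = 27.921 / 14.700 = 1.899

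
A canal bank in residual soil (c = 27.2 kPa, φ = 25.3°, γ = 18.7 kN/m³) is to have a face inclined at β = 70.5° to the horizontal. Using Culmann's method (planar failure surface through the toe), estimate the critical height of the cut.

H_c = 16.79 m

Culmann's analysis gives the critical failure plane at α_cr = (β + φ)/2 = (70.5 + 25.3)/2 = 47.9°, and the critical height
H_c = (4c/γ) · sinβ cosφ / [1 − cos(β − φ)]
    = (4·27.2/18.7) · sin70.5°·cos25.3° / [1 − cos(45.2°)]
    = 5.818 · 0.9426·0.9041 / [1 − 0.7046]
    = 5.818 · 0.8522 / 0.2954
    = 16.79 m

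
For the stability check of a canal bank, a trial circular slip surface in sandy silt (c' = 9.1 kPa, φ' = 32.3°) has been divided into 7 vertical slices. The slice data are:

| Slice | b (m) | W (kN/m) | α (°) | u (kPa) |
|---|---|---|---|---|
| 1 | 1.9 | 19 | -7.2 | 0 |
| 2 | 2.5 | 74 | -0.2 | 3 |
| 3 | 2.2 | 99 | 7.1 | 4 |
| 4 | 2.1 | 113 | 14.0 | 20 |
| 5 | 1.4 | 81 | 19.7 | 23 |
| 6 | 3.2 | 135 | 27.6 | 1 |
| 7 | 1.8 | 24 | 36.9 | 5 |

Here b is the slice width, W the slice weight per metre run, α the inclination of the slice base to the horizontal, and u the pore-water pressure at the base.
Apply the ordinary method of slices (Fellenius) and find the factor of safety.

Ordinary method of slices: FS = Σ[c'·Δl_i + (W_i cosα_i − u_i·Δl_i)·tanφ'] / Σ W_i sinα_i, with Δl_i = b_i / cosα_i.
Slice 1: Δl = 1.9/cos(-7.2°) = 1.915 m; N'_1 = 19·cos(-7.2°) − 0·1.915 = 18.9; c'Δl = 17.43; W sinα = -2.4
Slice 2: Δl = 2.5/cos(-0.2°) = 2.500 m; N'_2 = 74·cos(-0.2°) − 3·2.500 = 66.5; c'Δl = 22.75; W sinα = -0.3
Slice 3: Δl = 2.2/cos7.1° = 2.217 m; N'_3 = 99·cos7.1° − 4·2.217 = 89.4; c'Δl = 20.17; W sinα = 12.2
Slice 4: Δl = 2.1/cos14.0° = 2.164 m; N'_4 = 113·cos14.0° − 20·2.164 = 66.4; c'Δl = 19.70; W sinα = 27.3
Slice 5: Δl = 1.4/cos19.7° = 1.487 m; N'_5 = 81·cos19.7° − 23·1.487 = 42.1; c'Δl = 13.53; W sinα = 27.3
Slice 6: Δl = 3.2/cos27.6° = 3.611 m; N'_6 = 135·cos27.6° − 1·3.611 = 116.0; c'Δl = 32.86; W sinα = 62.5
Slice 7: Δl = 1.8/cos36.9° = 2.251 m; N'_7 = 24·cos36.9° − 5·2.251 = 7.9; c'Δl = 20.48; W sinα = 14.4
Σc'Δl = 146.9 kN/m; ΣN' = 407.1 kN/m; ΣW sinα = 141.2 kN/m
Resisting = 146.9 + 407.1·tan32.3° = 146.9 + 257.4 = 404.3 kN/m
FS = 404.3 / 141.2 = 2.863

FS = 2.86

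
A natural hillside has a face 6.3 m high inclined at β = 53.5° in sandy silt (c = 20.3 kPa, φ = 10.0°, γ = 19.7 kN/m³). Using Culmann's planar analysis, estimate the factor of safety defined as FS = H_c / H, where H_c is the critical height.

FS = 1.89

H_c = (4c/γ) · sinβ cosφ / [1 − cos(β − φ)]
    = (4·20.3/19.7) · sin53.5°·cos10.0° / [1 − cos43.5°]
    = 4.122 · 0.7916 / 0.2746 = 11.88 m
FS = H_c / H = 11.88 / 6.3 = 1.886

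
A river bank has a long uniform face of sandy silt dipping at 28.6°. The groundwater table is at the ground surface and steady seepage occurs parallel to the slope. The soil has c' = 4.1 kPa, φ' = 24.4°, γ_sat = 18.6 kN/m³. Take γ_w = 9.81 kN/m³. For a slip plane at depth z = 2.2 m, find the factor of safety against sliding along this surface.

FS = 0.63

With seepage parallel to the slope and the water table at the surface, the effective normal stress on the slip plane uses the buoyant unit weight γ' = γ_sat − γ_w while the driving shear stress uses γ_sat:
FS = [c' + γ' z cos²β tanφ'] / [γ_sat z sinβ cosβ]
γ' = 18.6 − 9.81 = 8.79 kN/m³
Numerator = 4.1 + 8.79·2.2·cos²28.6°·tan24.4° = 4.1 + 8.79·2.2·0.7709·0.4536 = 10.862 kPa
Denominator = 18.6·2.2·sin28.6°·cos28.6° = 18.6·2.2·0.4787·0.8780 = 17.198 kPa
FS = 10.862 / 17.198 = 0.632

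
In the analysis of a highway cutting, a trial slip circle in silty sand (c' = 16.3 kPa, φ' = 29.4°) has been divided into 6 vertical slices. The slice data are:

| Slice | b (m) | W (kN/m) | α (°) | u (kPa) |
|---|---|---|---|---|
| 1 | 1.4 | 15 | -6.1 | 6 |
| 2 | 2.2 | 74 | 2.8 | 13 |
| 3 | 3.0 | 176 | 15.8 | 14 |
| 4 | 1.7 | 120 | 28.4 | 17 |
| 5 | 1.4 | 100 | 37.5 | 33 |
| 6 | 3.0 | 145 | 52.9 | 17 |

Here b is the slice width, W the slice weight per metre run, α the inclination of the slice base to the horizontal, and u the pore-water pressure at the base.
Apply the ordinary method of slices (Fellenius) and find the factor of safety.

FS = 1.43

Ordinary method of slices: FS = Σ[c'·Δl_i + (W_i cosα_i − u_i·Δl_i)·tanφ'] / Σ W_i sinα_i, with Δl_i = b_i / cosα_i.
Slice 1: Δl = 1.4/cos(-6.1°) = 1.408 m; N'_1 = 15·cos(-6.1°) − 6·1.408 = 6.5; c'Δl = 22.95; W sinα = -1.6
Slice 2: Δl = 2.2/cos2.8° = 2.203 m; N'_2 = 74·cos2.8° − 13·2.203 = 45.3; c'Δl = 35.90; W sinα = 3.6
Slice 3: Δl = 3.0/cos15.8° = 3.118 m; N'_3 = 176·cos15.8° − 14·3.118 = 125.7; c'Δl = 50.82; W sinα = 47.9
Slice 4: Δl = 1.7/cos28.4° = 1.933 m; N'_4 = 120·cos28.4° − 17·1.933 = 72.7; c'Δl = 31.50; W sinα = 57.1
Slice 5: Δl = 1.4/cos37.5° = 1.765 m; N'_5 = 100·cos37.5° − 33·1.765 = 21.1; c'Δl = 28.76; W sinα = 60.9
Slice 6: Δl = 3.0/cos52.9° = 4.973 m; N'_6 = 145·cos52.9° − 17·4.973 = 2.9; c'Δl = 81.07; W sinα = 115.6
Σc'Δl = 251.0 kN/m; ΣN' = 274.2 kN/m; ΣW sinα = 283.5 kN/m
Resisting = 251.0 + 274.2·tan29.4° = 251.0 + 154.5 = 405.5 kN/m
FS = 405.5 / 283.5 = 1.430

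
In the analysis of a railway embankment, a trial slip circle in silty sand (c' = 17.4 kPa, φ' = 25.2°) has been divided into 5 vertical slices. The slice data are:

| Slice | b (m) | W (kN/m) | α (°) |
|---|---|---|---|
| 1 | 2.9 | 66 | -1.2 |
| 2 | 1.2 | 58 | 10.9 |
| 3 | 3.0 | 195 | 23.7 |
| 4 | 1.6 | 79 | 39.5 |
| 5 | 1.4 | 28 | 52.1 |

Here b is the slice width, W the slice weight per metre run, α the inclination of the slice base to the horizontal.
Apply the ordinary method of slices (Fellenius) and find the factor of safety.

FS = 2.39

Ordinary method of slices: FS = Σ[c'·Δl_i + (W_i cosα_i)·tanφ'] / Σ W_i sinα_i, with Δl_i = b_i / cosα_i.
Slice 1: Δl = 2.9/cos(-1.2°) = 2.901 m; N'_1 = 66·cos(-1.2°) = 66.0; c'Δl = 50.47; W sinα = -1.4
Slice 2: Δl = 1.2/cos10.9° = 1.222 m; N'_2 = 58·cos10.9° = 57.0; c'Δl = 21.26; W sinα = 11.0
Slice 3: Δl = 3.0/cos23.7° = 3.276 m; N'_3 = 195·cos23.7° = 178.6; c'Δl = 57.01; W sinα = 78.4
Slice 4: Δl = 1.6/cos39.5° = 2.074 m; N'_4 = 79·cos39.5° = 61.0; c'Δl = 36.08; W sinα = 50.3
Slice 5: Δl = 1.4/cos52.1° = 2.279 m; N'_5 = 28·cos52.1° = 17.2; c'Δl = 39.66; W sinα = 22.1
Σc'Δl = 204.5 kN/m; ΣN' = 379.7 kN/m; ΣW sinα = 160.3 kN/m
Resisting = 204.5 + 379.7·tan25.2° = 204.5 + 178.7 = 383.1 kN/m
FS = 383.1 / 160.3 = 2.390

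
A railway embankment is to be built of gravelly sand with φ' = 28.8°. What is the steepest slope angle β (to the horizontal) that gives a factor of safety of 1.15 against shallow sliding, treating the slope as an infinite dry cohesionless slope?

β = 25.6°

For an infinite dry cohesionless slope FS = tanφ'/tanβ, so tanβ = tanφ' / FS.
tanβ = tan28.8° / 1.15 = 0.5498 / 1.15 = 0.4780
β = arctan(0.4780) = 25.55°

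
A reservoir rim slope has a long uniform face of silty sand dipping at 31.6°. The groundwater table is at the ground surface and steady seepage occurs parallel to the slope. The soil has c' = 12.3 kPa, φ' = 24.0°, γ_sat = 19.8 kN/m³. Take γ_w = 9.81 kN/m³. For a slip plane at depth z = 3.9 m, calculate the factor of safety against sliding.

With seepage parallel to the slope and the water table at the surface, the effective normal stress on the slip plane uses the buoyant unit weight γ' = γ_sat − γ_w while the driving shear stress uses γ_sat:
FS = [c' + γ' z cos²β tanφ'] / [γ_sat z sinβ cosβ]
γ' = 19.8 − 9.81 = 9.99 kN/m³
Numerator = 12.3 + 9.99·3.9·cos²31.6°·tan24.0° = 12.3 + 9.99·3.9·0.7254·0.4452 = 24.884 kPa
Denominator = 19.8·3.9·sin31.6°·cos31.6° = 19.8·3.9·0.5240·0.8517 = 34.463 kPa
FS = 24.884 / 34.463 = 0.722

FS = 0.72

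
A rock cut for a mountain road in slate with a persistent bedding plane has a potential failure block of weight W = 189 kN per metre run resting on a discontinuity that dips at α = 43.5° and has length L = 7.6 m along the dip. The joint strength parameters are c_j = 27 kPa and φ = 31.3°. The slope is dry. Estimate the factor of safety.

FS = 2.22

Resolving the block weight along and normal to the plane and applying the Mohr–Coulomb strength on the joint:
N' = W cosα = 189·cos43.5° = 137.1 kN/m
Driving force T = W sinα = 189·sin43.5° = 130.1 kN/m
Resisting force R = c_j·L + N'·tanφ = 27·7.6 + 137.1·tan31.3° = 205.2 + 83.4 = 288.6 kN/m
FS = R / T = 288.6 / 130.1 = 2.218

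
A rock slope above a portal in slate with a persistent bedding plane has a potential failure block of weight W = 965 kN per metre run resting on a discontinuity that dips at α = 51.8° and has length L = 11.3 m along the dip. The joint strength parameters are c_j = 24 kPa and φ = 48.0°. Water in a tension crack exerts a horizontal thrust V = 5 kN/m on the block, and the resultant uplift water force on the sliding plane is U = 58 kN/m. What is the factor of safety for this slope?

Resolving the block weight along and normal to the plane and applying the Mohr–Coulomb strength on the joint:
N' = W cosα − U − V sinα = 965·cos51.8° − 58 − 5·sin51.8° = 534.8 kN/m
Driving force T = W sinα + V cosα = 965·sin51.8° + 5·cos51.8° = 761.4 kN/m
Resisting force R = c_j·L + N'·tanφ = 24·11.3 + 534.8·tan48.0° = 271.2 + 594.0 = 865.2 kN/m
FS = R / T = 865.2 / 761.4 = 1.136

FS = 1.14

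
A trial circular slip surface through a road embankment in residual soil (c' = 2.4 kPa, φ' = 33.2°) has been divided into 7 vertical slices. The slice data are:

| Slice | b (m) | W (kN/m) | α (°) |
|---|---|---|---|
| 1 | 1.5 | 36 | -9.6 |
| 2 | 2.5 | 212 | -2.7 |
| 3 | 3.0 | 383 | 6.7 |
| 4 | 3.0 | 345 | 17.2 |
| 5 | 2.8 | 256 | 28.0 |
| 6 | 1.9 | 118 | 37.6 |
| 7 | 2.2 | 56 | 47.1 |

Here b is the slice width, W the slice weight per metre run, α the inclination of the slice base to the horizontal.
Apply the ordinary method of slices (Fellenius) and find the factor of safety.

Ordinary method of slices: FS = Σ[c'·Δl_i + (W_i cosα_i)·tanφ'] / Σ W_i sinα_i, with Δl_i = b_i / cosα_i.
Slice 1: Δl = 1.5/cos(-9.6°) = 1.521 m; N'_1 = 36·cos(-9.6°) = 35.5; c'Δl = 3.65; W sinα = -6.0
Slice 2: Δl = 2.5/cos(-2.7°) = 2.503 m; N'_2 = 212·cos(-2.7°) = 211.8; c'Δl = 6.01; W sinα = -10.0
Slice 3: Δl = 3.0/cos6.7° = 3.021 m; N'_3 = 383·cos6.7° = 380.4; c'Δl = 7.25; W sinα = 44.7
Slice 4: Δl = 3.0/cos17.2° = 3.140 m; N'_4 = 345·cos17.2° = 329.6; c'Δl = 7.54; W sinα = 102.0
Slice 5: Δl = 2.8/cos28.0° = 3.171 m; N'_5 = 256·cos28.0° = 226.0; c'Δl = 7.61; W sinα = 120.2
Slice 6: Δl = 1.9/cos37.6° = 2.398 m; N'_6 = 118·cos37.6° = 93.5; c'Δl = 5.76; W sinα = 72.0
Slice 7: Δl = 2.2/cos47.1° = 3.232 m; N'_7 = 56·cos47.1° = 38.1; c'Δl = 7.76; W sinα = 41.0
Σc'Δl = 45.6 kN/m; ΣN' = 1314.9 kN/m; ΣW sinα = 363.9 kN/m
Resisting = 45.6 + 1314.9·tan33.2° = 45.6 + 860.4 = 906.0 kN/m
FS = 906.0 / 363.9 = 2.490

FS = 2.49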